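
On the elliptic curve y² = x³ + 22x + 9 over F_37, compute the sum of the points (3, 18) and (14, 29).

(21, 1)

(3, 18) + (14, 29). λ = (29 - 18)/(14 - 3) ≡ 11/11 mod 37. 11⁻¹ ≡ 27 (mod 37), so λ ≡ 1.
  x = λ² - 3 - 14 = 1 - 17 ≡ 21; y = λ·(3 - 21) - 18 ≡ 1. → (21, 1)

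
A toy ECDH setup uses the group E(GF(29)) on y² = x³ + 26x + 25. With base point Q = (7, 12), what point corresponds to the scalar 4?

Repeated addition: build up to 4Q.
2Q: tangent at (7, 12): λ = (3·7² + 26)/(2·12) ≡ 28/24. 24⁻¹ ≡ 23 (mod 29), so λ ≡ 28·23 ≡ 6.
  x = λ² - 7 - 7 = 36 - 14 ≡ 22; y = λ·(7 - 22) - 12 ≡ 14. → (22, 14)
3Q: (22, 14) + (7, 12). λ = (12 - 14)/(7 - 22) ≡ 27/14 mod 29. 14⁻¹ ≡ 27 (mod 29), so λ ≡ 4.
  x = λ² - 22 - 7 = 16 - 29 ≡ 16; y = λ·(22 - 16) - 14 ≡ 10. → (16, 10)
4Q: (16, 10) + (7, 12). λ = (12 - 10)/(7 - 16) ≡ 2/20 mod 29. 20⁻¹ ≡ 16 (mod 29), so λ ≡ 3.
  x = λ² - 16 - 7 = 9 - 23 ≡ 15; y = λ·(16 - 15) - 10 ≡ 22. → (15, 22)

(15, 22)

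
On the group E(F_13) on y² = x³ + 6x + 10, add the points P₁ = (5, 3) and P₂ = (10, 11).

(12, 4)

(5, 3) + (10, 11). λ = (11 - 3)/(10 - 5) ≡ 8/5 mod 13. 5⁻¹ ≡ 8 (mod 13) since 5·8 = 40 ≡ 1, so λ ≡ 12.
  x = λ² - 5 - 10 = 144 - 15 ≡ 12; y = λ·(5 - 12) - 3 ≡ 4. → (12, 4)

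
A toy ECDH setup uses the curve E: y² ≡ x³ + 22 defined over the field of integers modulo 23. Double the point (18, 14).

(5, 20)

tangent at (18, 14): λ = (3·18² + 0)/(2·14) ≡ 6/5. 5⁻¹ ≡ 14 (mod 23), so λ ≡ 6·14 ≡ 15.
  x = λ² - 18 - 18 = 225 - 36 ≡ 5; y = λ·(18 - 5) - 14 ≡ 20. → (5, 20)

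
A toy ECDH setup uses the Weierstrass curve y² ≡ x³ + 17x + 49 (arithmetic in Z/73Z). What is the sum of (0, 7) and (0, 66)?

The two points share x = 0 and their y-coordinates satisfy 7 + 66 ≡ 0 (mod 73), so they are inverses. Their sum is ∞.

O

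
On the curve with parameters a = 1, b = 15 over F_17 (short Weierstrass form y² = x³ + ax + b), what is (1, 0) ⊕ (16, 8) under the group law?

(16, 9)

(1, 0) + (16, 8). λ = (8 - 0)/(16 - 1) ≡ 8/15 mod 17. 15⁻¹ ≡ 8 (mod 17) since 15·8 = 120 ≡ 1, so λ ≡ 13.
  x = λ² - 1 - 16 = 169 - 17 ≡ 16; y = λ·(1 - 16) - 0 ≡ 9. → (16, 9)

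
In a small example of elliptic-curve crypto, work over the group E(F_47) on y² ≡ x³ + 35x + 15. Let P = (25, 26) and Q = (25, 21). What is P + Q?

The two points share x = 25 and their y-coordinates satisfy 26 + 21 ≡ 0 (mod 47), so they are inverses. Their sum is O.

O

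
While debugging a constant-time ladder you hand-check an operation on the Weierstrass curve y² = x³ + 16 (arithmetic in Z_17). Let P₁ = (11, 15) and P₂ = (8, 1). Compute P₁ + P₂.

(16, 7)

(11, 15) + (8, 1). λ = (1 - 15)/(8 - 11) ≡ 3/14 mod 17. 14⁻¹ ≡ 11 (mod 17), so λ ≡ 16.
  x = λ² - 11 - 8 = 256 - 19 ≡ 16; y = λ·(11 - 16) - 15 ≡ 7. → (16, 7)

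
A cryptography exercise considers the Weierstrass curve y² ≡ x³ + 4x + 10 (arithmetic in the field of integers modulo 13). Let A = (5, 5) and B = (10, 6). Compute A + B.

(5, 5) + (10, 6). λ = (6 - 5)/(10 - 5) ≡ 1/5 mod 13. 5⁻¹ ≡ 8 (mod 13), so λ ≡ 8.
  x = λ² - 5 - 10 = 64 - 15 ≡ 10; y = λ·(5 - 10) - 5 ≡ 7. → (10, 7)

(10, 7)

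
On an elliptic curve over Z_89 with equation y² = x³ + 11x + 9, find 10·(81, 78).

Write G = (81, 78).
Repeated addition: build up to 10G.
2G: tangent at (81, 78): λ = (3·81² + 11)/(2·78) ≡ 25/67. 67⁻¹ ≡ 4 (mod 89) since 67·4 = 268 ≡ 1, so λ ≡ 25·4 ≡ 11.
  x = λ² - 81 - 81 = 121 - 162 ≡ 48; y = λ·(81 - 48) - 78 ≡ 18. → (48, 18)
3G: (48, 18) + (81, 78). λ = (78 - 18)/(81 - 48) ≡ 60/33 mod 89. 33⁻¹ ≡ 27 (mod 89) since 33·27 = 891 ≡ 1, so λ ≡ 18.
  x = λ² - 48 - 81 = 324 - 129 ≡ 17; y = λ·(48 - 17) - 18 ≡ 6. → (17, 6)
4G: (17, 6) + (81, 78). λ = (78 - 6)/(81 - 17) ≡ 72/64 mod 89. 64⁻¹ ≡ 32 (mod 89) since 64·32 = 2048 ≡ 1, so λ ≡ 79.
  x = λ² - 17 - 81 = 6241 - 98 ≡ 2; y = λ·(17 - 2) - 6 ≡ 22. → (2, 22)
5G: (2, 22) + (81, 78). λ = (78 - 22)/(81 - 2) ≡ 56/79 mod 89. 79⁻¹ ≡ 80 (mod 89), so λ ≡ 30.
  x = λ² - 2 - 81 = 900 - 83 ≡ 16; y = λ·(2 - 16) - 22 ≡ 3. → (16, 3)
6G: (16, 3) + (81, 78). λ = (78 - 3)/(81 - 16) ≡ 75/65 mod 89. 65⁻¹ ≡ 63 (mod 89), so λ ≡ 8.
  x = λ² - 16 - 81 = 64 - 97 ≡ 56; y = λ·(16 - 56) - 3 ≡ 33. → (56, 33)
7G: (56, 33) + (81, 78). λ = (78 - 33)/(81 - 56) ≡ 45/25 mod 89. 25⁻¹ ≡ 57 (mod 89) since 25·57 = 1425 ≡ 1, so λ ≡ 73.
  x = λ² - 56 - 81 = 5329 - 137 ≡ 30; y = λ·(56 - 30) - 33 ≡ 85. → (30, 85)
8G: (30, 85) + (81, 78). λ = (78 - 85)/(81 - 30) ≡ 82/51 mod 89. 51⁻¹ ≡ 7 (mod 89), so λ ≡ 40.
  x = λ² - 30 - 81 = 1600 - 111 ≡ 65; y = λ·(30 - 65) - 85 ≡ 28. → (65, 28)
9G: (65, 28) + (81, 78). λ = (78 - 28)/(81 - 65) ≡ 50/16 mod 89. 16⁻¹ ≡ 39 (mod 89), so λ ≡ 81.
  x = λ² - 65 - 81 = 6561 - 146 ≡ 7; y = λ·(65 - 7) - 28 ≡ 42. → (7, 42)
10G: (7, 42) + (81, 78). λ = (78 - 42)/(81 - 7) ≡ 36/74 mod 89. 74⁻¹ ≡ 83 (mod 89) since 74·83 = 6142 ≡ 1, so λ ≡ 51.
  x = λ² - 7 - 81 = 2601 - 88 ≡ 21; y = λ·(7 - 21) - 42 ≡ 45. → (21, 45)

(21, 45)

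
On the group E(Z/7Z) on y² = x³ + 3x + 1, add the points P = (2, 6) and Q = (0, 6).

(2, 6) + (0, 6). λ = (6 - 6)/(0 - 2) ≡ 0/5 mod 7. 5⁻¹ ≡ 3 (mod 7) since 5·3 = 15 ≡ 1, so λ ≡ 0.
  x = λ² - 2 - 0 = 0 - 2 ≡ 5; y = λ·(2 - 5) - 6 ≡ 1. → (5, 1)

(5, 1)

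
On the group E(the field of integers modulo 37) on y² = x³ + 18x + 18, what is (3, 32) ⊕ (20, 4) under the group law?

(3, 32) + (20, 4). λ = (4 - 32)/(20 - 3) ≡ 9/17 mod 37. 17⁻¹ ≡ 24 (mod 37), so λ ≡ 31.
  x = λ² - 3 - 20 = 961 - 23 ≡ 13; y = λ·(3 - 13) - 32 ≡ 28. → (13, 28)

(13, 28)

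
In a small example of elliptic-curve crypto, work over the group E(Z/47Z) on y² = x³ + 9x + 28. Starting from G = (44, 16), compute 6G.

(26, 42)

Repeated addition: build up to 6G.
2G: tangent at (44, 16): λ = (3·44² + 9)/(2·16) ≡ 36/32. 32⁻¹ ≡ 25 (mod 47) since 32·25 = 800 ≡ 1, so λ ≡ 36·25 ≡ 7.
  x = λ² - 44 - 44 = 49 - 88 ≡ 8; y = λ·(44 - 8) - 16 ≡ 1. → (8, 1)
3G: (8, 1) + (44, 16). λ = (16 - 1)/(44 - 8) ≡ 15/36 mod 47. 36⁻¹ ≡ 17 (mod 47) since 36·17 = 612 ≡ 1, so λ ≡ 20.
  x = λ² - 8 - 44 = 400 - 52 ≡ 19; y = λ·(8 - 19) - 1 ≡ 14. → (19, 14)
4G: (19, 14) + (44, 16). λ = (16 - 14)/(44 - 19) ≡ 2/25 mod 47. 25⁻¹ ≡ 32 (mod 47) since 25·32 = 800 ≡ 1, so λ ≡ 17.
  x = λ² - 19 - 44 = 289 - 63 ≡ 38; y = λ·(19 - 38) - 14 ≡ 39. → (38, 39)
5G: (38, 39) + (44, 16). λ = (16 - 39)/(44 - 38) ≡ 24/6 mod 47. 6⁻¹ ≡ 8 (mod 47), so λ ≡ 4.
  x = λ² - 38 - 44 = 16 - 82 ≡ 28; y = λ·(38 - 28) - 39 ≡ 1. → (28, 1)
6G: (28, 1) + (44, 16). λ = (16 - 1)/(44 - 28) ≡ 15/16 mod 47. 16⁻¹ ≡ 3 (mod 47), so λ ≡ 45.
  x = λ² - 28 - 44 = 2025 - 72 ≡ 26; y = λ·(28 - 26) - 1 ≡ 42. → (26, 42)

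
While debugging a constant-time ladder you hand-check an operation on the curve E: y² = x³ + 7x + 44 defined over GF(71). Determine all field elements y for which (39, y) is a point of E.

x³ + 7x + 44 = 59636 ≡ 67 (mod 71).
67 is a non-residue mod 71; no y exists.

none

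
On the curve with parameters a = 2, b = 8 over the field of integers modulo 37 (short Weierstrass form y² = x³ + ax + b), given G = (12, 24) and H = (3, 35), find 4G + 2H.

First 4G:
Double-and-add on 4 = (100)₂. Start with G = (12, 24) for the leading 1-bit.
double: tangent at (12, 24): λ = (3·12² + 2)/(2·24) ≡ 27/11. 11⁻¹ ≡ 27 (mod 37), so λ ≡ 27·27 ≡ 26.
  x = λ² - 12 - 12 = 676 - 24 ≡ 23; y = λ·(12 - 23) - 24 ≡ 23. → (23, 23)
double: tangent at (23, 23): λ = (3·23² + 2)/(2·23) ≡ 35/9. 9⁻¹ ≡ 33 (mod 37), so λ ≡ 35·33 ≡ 8.
  x = λ² - 23 - 23 = 64 - 46 ≡ 18; y = λ·(23 - 18) - 23 ≡ 17. → (18, 17)
4G = (18, 17).
Next 2H:
Repeated addition: build up to 2H.
2H: tangent at (3, 35): λ = (3·3² + 2)/(2·35) ≡ 29/33. 33⁻¹ ≡ 9 (mod 37) since 33·9 = 297 ≡ 1, so λ ≡ 29·9 ≡ 2.
  x = λ² - 3 - 3 = 4 - 6 ≡ 35; y = λ·(3 - 35) - 35 ≡ 12. → (35, 12)
2H = (35, 12).
Finally 4G + 2H:
(18, 17) + (35, 12). λ = (12 - 17)/(35 - 18) ≡ 32/17 mod 37. 17⁻¹ ≡ 24 (mod 37), so λ ≡ 28.
  x = λ² - 18 - 35 = 784 - 53 ≡ 28; y = λ·(18 - 28) - 17 ≡ 36. → (28, 36)

(28, 36)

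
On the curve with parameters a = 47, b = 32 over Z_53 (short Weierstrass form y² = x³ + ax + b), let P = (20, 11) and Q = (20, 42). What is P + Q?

O

The two points share x = 20 and their y-coordinates satisfy 11 + 42 ≡ 0 (mod 53), so they are inverses. Their sum is ∞.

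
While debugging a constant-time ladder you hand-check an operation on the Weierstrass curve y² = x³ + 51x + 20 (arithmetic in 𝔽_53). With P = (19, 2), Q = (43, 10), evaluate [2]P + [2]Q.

(22, 36)

First 2P:
Repeated addition: build up to 2P.
2P: tangent at (19, 2): λ = (3·19² + 51)/(2·2) ≡ 21/4. 4⁻¹ ≡ 40 (mod 53) since 4·40 = 160 ≡ 1, so λ ≡ 21·40 ≡ 45.
  x = λ² - 19 - 19 = 2025 - 38 ≡ 26; y = λ·(19 - 26) - 2 ≡ 1. → (26, 1)
2P = (26, 1).
Next 2Q:
Repeated addition: build up to 2Q.
2Q: tangent at (43, 10): λ = (3·43² + 51)/(2·10) ≡ 33/20. 20⁻¹ ≡ 8 (mod 53), so λ ≡ 33·8 ≡ 52.
  x = λ² - 43 - 43 = 2704 - 86 ≡ 21; y = λ·(43 - 21) - 10 ≡ 21. → (21, 21)
2Q = (21, 21).
Finally 2P + 2Q:
(26, 1) + (21, 21). λ = (21 - 1)/(21 - 26) ≡ 20/48 mod 53. 48⁻¹ ≡ 21 (mod 53) since 48·21 = 1008 ≡ 1, so λ ≡ 49.
  x = λ² - 26 - 21 = 2401 - 47 ≡ 22; y = λ·(26 - 22) - 1 ≡ 36. → (22, 36)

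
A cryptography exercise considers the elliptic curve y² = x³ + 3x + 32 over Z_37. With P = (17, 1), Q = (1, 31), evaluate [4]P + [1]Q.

(23, 24)

First 4P:
Repeated addition: build up to 4P.
2P: tangent at (17, 1): λ = (3·17² + 3)/(2·1) ≡ 19/2. 2⁻¹ ≡ 19 (mod 37) since 2·19 = 38 ≡ 1, so λ ≡ 19·19 ≡ 28.
  x = λ² - 17 - 17 = 784 - 34 ≡ 10; y = λ·(17 - 10) - 1 ≡ 10. → (10, 10)
3P: (10, 10) + (17, 1). λ = (1 - 10)/(17 - 10) ≡ 28/7 mod 37. 7⁻¹ ≡ 16 (mod 37) since 7·16 = 112 ≡ 1, so λ ≡ 4.
  x = λ² - 10 - 17 = 16 - 27 ≡ 26; y = λ·(10 - 26) - 10 ≡ 0. → (26, 0)
4P: (26, 0) + (17, 1). λ = (1 - 0)/(17 - 26) ≡ 1/28 mod 37. 28⁻¹ ≡ 4 (mod 37), so λ ≡ 4.
  x = λ² - 26 - 17 = 16 - 43 ≡ 10; y = λ·(26 - 10) - 0 ≡ 27. → (10, 27)
4P = (10, 27).
Finally 4P + Q:
(10, 27) + (1, 31). λ = (31 - 27)/(1 - 10) ≡ 4/28 mod 37. 28⁻¹ ≡ 4 (mod 37), so λ ≡ 16.
  x = λ² - 10 - 1 = 256 - 11 ≡ 23; y = λ·(10 - 23) - 27 ≡ 24. → (23, 24)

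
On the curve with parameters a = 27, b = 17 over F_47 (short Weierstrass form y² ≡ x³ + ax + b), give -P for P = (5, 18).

(5, 29)

-(5, 18) = (5, -18 mod 47) = (5, 29).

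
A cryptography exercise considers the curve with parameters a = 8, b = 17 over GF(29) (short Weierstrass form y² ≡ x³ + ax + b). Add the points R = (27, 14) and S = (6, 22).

(27, 14) + (6, 22). λ = (22 - 14)/(6 - 27) ≡ 8/8 mod 29. 8⁻¹ ≡ 11 (mod 29), so λ ≡ 1.
  x = λ² - 27 - 6 = 1 - 33 ≡ 26; y = λ·(27 - 26) - 14 ≡ 16. → (26, 16)

(26, 16)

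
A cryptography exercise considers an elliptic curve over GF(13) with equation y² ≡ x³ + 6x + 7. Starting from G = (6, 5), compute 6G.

(2, 1)

Repeated addition: build up to 6G.
2G: tangent at (6, 5): λ = (3·6² + 6)/(2·5) ≡ 10/10. 10⁻¹ ≡ 4 (mod 13), so λ ≡ 10·4 ≡ 1.
  x = λ² - 6 - 6 = 1 - 12 ≡ 2; y = λ·(6 - 2) - 5 ≡ 12. → (2, 12)
3G: (2, 12) + (6, 5). λ = (5 - 12)/(6 - 2) ≡ 6/4 mod 13. 4⁻¹ ≡ 10 (mod 13), so λ ≡ 8.
  x = λ² - 2 - 6 = 64 - 8 ≡ 4; y = λ·(2 - 4) - 12 ≡ 11. → (4, 11)
4G: (4, 11) + (6, 5). λ = (5 - 11)/(6 - 4) ≡ 7/2 mod 13. 2⁻¹ ≡ 7 (mod 13), so λ ≡ 10.
  x = λ² - 4 - 6 = 100 - 10 ≡ 12; y = λ·(4 - 12) - 11 ≡ 0. → (12, 0)
5G: (12, 0) + (6, 5). λ = (5 - 0)/(6 - 12) ≡ 5/7 mod 13. 7⁻¹ ≡ 2 (mod 13) since 7·2 = 14 ≡ 1, so λ ≡ 10.
  x = λ² - 12 - 6 = 100 - 18 ≡ 4; y = λ·(12 - 4) - 0 ≡ 2. → (4, 2)
6G: (4, 2) + (6, 5). λ = (5 - 2)/(6 - 4) ≡ 3/2 mod 13. 2⁻¹ ≡ 7 (mod 13) since 2·7 = 14 ≡ 1, so λ ≡ 8.
  x = λ² - 4 - 6 = 64 - 10 ≡ 2; y = λ·(4 - 2) - 2 ≡ 1. → (2, 1)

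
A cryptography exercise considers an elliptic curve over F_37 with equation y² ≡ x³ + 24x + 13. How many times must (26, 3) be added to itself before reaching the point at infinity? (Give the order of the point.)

5

2P: tangent at (26, 3): λ = (3·26² + 24)/(2·3) ≡ 17/6. 6⁻¹ ≡ 31 (mod 37) since 6·31 = 186 ≡ 1, so λ ≡ 17·31 ≡ 9.
  x = λ² - 26 - 26 = 81 - 52 ≡ 29; y = λ·(26 - 29) - 3 ≡ 7. → (29, 7)
3P: (29, 7) + (26, 3). λ = (3 - 7)/(26 - 29) ≡ 33/34 mod 37. 34⁻¹ ≡ 12 (mod 37) since 34·12 = 408 ≡ 1, so λ ≡ 26.
  x = λ² - 29 - 26 = 676 - 55 ≡ 29; y = λ·(29 - 29) - 7 ≡ 30. → (29, 30)
4P: (29, 30) + (26, 3). λ = (3 - 30)/(26 - 29) ≡ 10/34 mod 37. 34⁻¹ ≡ 12 (mod 37) since 34·12 = 408 ≡ 1, so λ ≡ 9.
  x = λ² - 29 - 26 = 81 - 55 ≡ 26; y = λ·(29 - 26) - 30 ≡ 34. → (26, 34)
5P: (26, 34) + (26, 3): same x and y₁ ≡ -y₂, so the sum is the point at infinity.
5P = the point at infinity, so the order is 5.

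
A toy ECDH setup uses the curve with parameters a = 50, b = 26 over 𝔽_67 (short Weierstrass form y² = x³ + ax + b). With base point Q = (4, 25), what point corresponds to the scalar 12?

(37, 66)

Repeated addition: build up to 12Q.
2Q: tangent at (4, 25): λ = (3·4² + 50)/(2·25) ≡ 31/50. 50⁻¹ ≡ 63 (mod 67), so λ ≡ 31·63 ≡ 10.
  x = λ² - 4 - 4 = 100 - 8 ≡ 25; y = λ·(4 - 25) - 25 ≡ 33. → (25, 33)
3Q: (25, 33) + (4, 25). λ = (25 - 33)/(4 - 25) ≡ 59/46 mod 67. 46⁻¹ ≡ 51 (mod 67) since 46·51 = 2346 ≡ 1, so λ ≡ 61.
  x = λ² - 25 - 4 = 3721 - 29 ≡ 7; y = λ·(25 - 7) - 33 ≡ 60. → (7, 60)
4Q: (7, 60) + (4, 25). λ = (25 - 60)/(4 - 7) ≡ 32/64 mod 67. 64⁻¹ ≡ 22 (mod 67) since 64·22 = 1408 ≡ 1, so λ ≡ 34.
  x = λ² - 7 - 4 = 1156 - 11 ≡ 6; y = λ·(7 - 6) - 60 ≡ 41. → (6, 41)
5Q: (6, 41) + (4, 25). λ = (25 - 41)/(4 - 6) ≡ 51/65 mod 67. 65⁻¹ ≡ 33 (mod 67) since 65·33 = 2145 ≡ 1, so λ ≡ 8.
  x = λ² - 6 - 4 = 64 - 10 ≡ 54; y = λ·(6 - 54) - 41 ≡ 44. → (54, 44)
6Q: (54, 44) + (4, 25). λ = (25 - 44)/(4 - 54) ≡ 48/17 mod 67. 17⁻¹ ≡ 4 (mod 67), so λ ≡ 58.
  x = λ² - 54 - 4 = 3364 - 58 ≡ 23; y = λ·(54 - 23) - 44 ≡ 12. → (23, 12)
7Q: (23, 12) + (4, 25). λ = (25 - 12)/(4 - 23) ≡ 13/48 mod 67. 48⁻¹ ≡ 7 (mod 67), so λ ≡ 24.
  x = λ² - 23 - 4 = 576 - 27 ≡ 13; y = λ·(23 - 13) - 12 ≡ 27. → (13, 27)
8Q: (13, 27) + (4, 25). λ = (25 - 27)/(4 - 13) ≡ 65/58 mod 67. 58⁻¹ ≡ 52 (mod 67), so λ ≡ 30.
  x = λ² - 13 - 4 = 900 - 17 ≡ 12; y = λ·(13 - 12) - 27 ≡ 3. → (12, 3)
9Q: (12, 3) + (4, 25). λ = (25 - 3)/(4 - 12) ≡ 22/59 mod 67. 59⁻¹ ≡ 25 (mod 67) since 59·25 = 1475 ≡ 1, so λ ≡ 14.
  x = λ² - 12 - 4 = 196 - 16 ≡ 46; y = λ·(12 - 46) - 3 ≡ 57. → (46, 57)
10Q: (46, 57) + (4, 25). λ = (25 - 57)/(4 - 46) ≡ 35/25 mod 67. 25⁻¹ ≡ 59 (mod 67) since 25·59 = 1475 ≡ 1, so λ ≡ 55.
  x = λ² - 46 - 4 = 3025 - 50 ≡ 27; y = λ·(46 - 27) - 57 ≡ 50. → (27, 50)
11Q: (27, 50) + (4, 25). λ = (25 - 50)/(4 - 27) ≡ 42/44 mod 67. 44⁻¹ ≡ 32 (mod 67), so λ ≡ 4.
  x = λ² - 27 - 4 = 16 - 31 ≡ 52; y = λ·(27 - 52) - 50 ≡ 51. → (52, 51)
12Q: (52, 51) + (4, 25). λ = (25 - 51)/(4 - 52) ≡ 41/19 mod 67. 19⁻¹ ≡ 60 (mod 67), so λ ≡ 48.
  x = λ² - 52 - 4 = 2304 - 56 ≡ 37; y = λ·(52 - 37) - 51 ≡ 66. → (37, 66)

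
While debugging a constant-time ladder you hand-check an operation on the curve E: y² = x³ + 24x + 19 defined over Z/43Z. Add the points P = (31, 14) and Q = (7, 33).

(31, 14) + (7, 33). λ = (33 - 14)/(7 - 31) ≡ 19/19 mod 43. 19⁻¹ ≡ 34 (mod 43), so λ ≡ 1.
  x = λ² - 31 - 7 = 1 - 38 ≡ 6; y = λ·(31 - 6) - 14 ≡ 11. → (6, 11)

(6, 11)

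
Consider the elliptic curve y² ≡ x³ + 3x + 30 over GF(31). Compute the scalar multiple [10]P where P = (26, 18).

(16, 12)

Double-and-add on 10 = (1010)₂. Start with P = (26, 18) for the leading 1-bit.
double: tangent at (26, 18): λ = (3·26² + 3)/(2·18) ≡ 16/5. 5⁻¹ ≡ 25 (mod 31), so λ ≡ 16·25 ≡ 28.
  x = λ² - 26 - 26 = 784 - 52 ≡ 19; y = λ·(26 - 19) - 18 ≡ 23. → (19, 23)
double: tangent at (19, 23): λ = (3·19² + 3)/(2·23) ≡ 1/15. 15⁻¹ ≡ 29 (mod 31), so λ ≡ 1·29 ≡ 29.
  x = λ² - 19 - 19 = 841 - 38 ≡ 28; y = λ·(19 - 28) - 23 ≡ 26. → (28, 26)
add P: (28, 26) + (26, 18). λ = (18 - 26)/(26 - 28) ≡ 23/29 mod 31. 29⁻¹ ≡ 15 (mod 31), so λ ≡ 4.
  x = λ² - 28 - 26 = 16 - 54 ≡ 24; y = λ·(28 - 24) - 26 ≡ 21. → (24, 21)
double: tangent at (24, 21): λ = (3·24² + 3)/(2·21) ≡ 26/11. 11⁻¹ ≡ 17 (mod 31), so λ ≡ 26·17 ≡ 8.
  x = λ² - 24 - 24 = 64 - 48 ≡ 16; y = λ·(24 - 16) - 21 ≡ 12. → (16, 12)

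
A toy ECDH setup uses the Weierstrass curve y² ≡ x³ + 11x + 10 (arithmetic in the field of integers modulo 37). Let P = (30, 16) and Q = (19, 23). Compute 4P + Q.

First 4P:
Double-and-add on 4 = (100)₂. Start with P = (30, 16) for the leading 1-bit.
double: tangent at (30, 16): λ = (3·30² + 11)/(2·16) ≡ 10/32. 32⁻¹ ≡ 22 (mod 37), so λ ≡ 10·22 ≡ 35.
  x = λ² - 30 - 30 = 1225 - 60 ≡ 18; y = λ·(30 - 18) - 16 ≡ 34. → (18, 34)
double: tangent at (18, 34): λ = (3·18² + 11)/(2·34) ≡ 21/31. 31⁻¹ ≡ 6 (mod 37), so λ ≡ 21·6 ≡ 15.
  x = λ² - 18 - 18 = 225 - 36 ≡ 4; y = λ·(18 - 4) - 34 ≡ 28. → (4, 28)
4P = (4, 28).
Finally 4P + Q:
(4, 28) + (19, 23). λ = (23 - 28)/(19 - 4) ≡ 32/15 mod 37. 15⁻¹ ≡ 5 (mod 37), so λ ≡ 12.
  x = λ² - 4 - 19 = 144 - 23 ≡ 10; y = λ·(4 - 10) - 28 ≡ 11. → (10, 11)

(10, 11)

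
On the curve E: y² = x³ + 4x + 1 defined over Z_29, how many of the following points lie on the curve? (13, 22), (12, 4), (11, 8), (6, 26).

1

(13, 22): 22² ≡ 20, rhs ≡ 17 → off.
(12, 4): 4² ≡ 16, rhs ≡ 8 → off.
(11, 8): 8² ≡ 6, rhs ≡ 13 → off.
(6, 26): 26² ≡ 9, rhs ≡ 9 → on.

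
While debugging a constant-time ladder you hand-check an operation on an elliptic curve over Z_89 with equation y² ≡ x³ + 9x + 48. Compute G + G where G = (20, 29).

tangent at (20, 29): λ = (3·20² + 9)/(2·29) ≡ 52/58. 58⁻¹ ≡ 66 (mod 89), so λ ≡ 52·66 ≡ 50.
  x = λ² - 20 - 20 = 2500 - 40 ≡ 57; y = λ·(20 - 57) - 29 ≡ 79. → (57, 79)

(57, 79)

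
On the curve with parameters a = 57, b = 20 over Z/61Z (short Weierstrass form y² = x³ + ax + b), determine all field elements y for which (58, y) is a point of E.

x³ + 57x + 20 = 198438 ≡ 5 (mod 61).
Square roots of 5 mod 61: 26 and 35 (since 26² = 676 ≡ 5).

26, 35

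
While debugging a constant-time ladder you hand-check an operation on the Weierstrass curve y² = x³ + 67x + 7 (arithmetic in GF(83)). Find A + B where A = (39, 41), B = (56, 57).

(39, 41) + (56, 57). λ = (57 - 41)/(56 - 39) ≡ 16/17 mod 83. 17⁻¹ ≡ 44 (mod 83) since 17·44 = 748 ≡ 1, so λ ≡ 40.
  x = λ² - 39 - 56 = 1600 - 95 ≡ 11; y = λ·(39 - 11) - 41 ≡ 0. → (11, 0)

(11, 0)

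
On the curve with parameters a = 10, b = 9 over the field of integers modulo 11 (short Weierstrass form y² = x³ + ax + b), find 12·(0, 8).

Write Q = (0, 8).
Repeated addition: build up to 12Q.
2Q: tangent at (0, 8): λ = (3·0² + 10)/(2·8) ≡ 10/5. 5⁻¹ ≡ 9 (mod 11), so λ ≡ 10·9 ≡ 2.
  x = λ² - 0 - 0 = 4 - 0 ≡ 4; y = λ·(0 - 4) - 8 ≡ 6. → (4, 6)
3Q: (4, 6) + (0, 8). λ = (8 - 6)/(0 - 4) ≡ 2/7 mod 11. 7⁻¹ ≡ 8 (mod 11), so λ ≡ 5.
  x = λ² - 4 - 0 = 25 - 4 ≡ 10; y = λ·(4 - 10) - 6 ≡ 8. → (10, 8)
4Q: (10, 8) + (0, 8). λ = (8 - 8)/(0 - 10) ≡ 0/1 mod 11. 1⁻¹ ≡ 1 (mod 11), so λ ≡ 0.
  x = λ² - 10 - 0 = 0 - 10 ≡ 1; y = λ·(10 - 1) - 8 ≡ 3. → (1, 3)
5Q: (1, 3) + (0, 8). λ = (8 - 3)/(0 - 1) ≡ 5/10 mod 11. 10⁻¹ ≡ 10 (mod 11) since 10·10 = 100 ≡ 1, so λ ≡ 6.
  x = λ² - 1 - 0 = 36 - 1 ≡ 2; y = λ·(1 - 2) - 3 ≡ 2. → (2, 2)
6Q: (2, 2) + (0, 8). λ = (8 - 2)/(0 - 2) ≡ 6/9 mod 11. 9⁻¹ ≡ 5 (mod 11), so λ ≡ 8.
  x = λ² - 2 - 0 = 64 - 2 ≡ 7; y = λ·(2 - 7) - 2 ≡ 2. → (7, 2)
7Q: (7, 2) + (0, 8). λ = (8 - 2)/(0 - 7) ≡ 6/4 mod 11. 4⁻¹ ≡ 3 (mod 11), so λ ≡ 7.
  x = λ² - 7 - 0 = 49 - 7 ≡ 9; y = λ·(7 - 9) - 2 ≡ 6. → (9, 6)
8Q: (9, 6) + (0, 8). λ = (8 - 6)/(0 - 9) ≡ 2/2 mod 11. 2⁻¹ ≡ 6 (mod 11), so λ ≡ 1.
  x = λ² - 9 - 0 = 1 - 9 ≡ 3; y = λ·(9 - 3) - 6 ≡ 0. → (3, 0)
9Q: (3, 0) + (0, 8). λ = (8 - 0)/(0 - 3) ≡ 8/8 mod 11. 8⁻¹ ≡ 7 (mod 11), so λ ≡ 1.
  x = λ² - 3 - 0 = 1 - 3 ≡ 9; y = λ·(3 - 9) - 0 ≡ 5. → (9, 5)
10Q: (9, 5) + (0, 8). λ = (8 - 5)/(0 - 9) ≡ 3/2 mod 11. 2⁻¹ ≡ 6 (mod 11), so λ ≡ 7.
  x = λ² - 9 - 0 = 49 - 9 ≡ 7; y = λ·(9 - 7) - 5 ≡ 9. → (7, 9)
11Q: (7, 9) + (0, 8). λ = (8 - 9)/(0 - 7) ≡ 10/4 mod 11. 4⁻¹ ≡ 3 (mod 11), so λ ≡ 8.
  x = λ² - 7 - 0 = 64 - 7 ≡ 2; y = λ·(7 - 2) - 9 ≡ 9. → (2, 9)
12Q: (2, 9) + (0, 8). λ = (8 - 9)/(0 - 2) ≡ 10/9 mod 11. 9⁻¹ ≡ 5 (mod 11), so λ ≡ 6.
  x = λ² - 2 - 0 = 36 - 2 ≡ 1; y = λ·(2 - 1) - 9 ≡ 8. → (1, 8)

(1, 8)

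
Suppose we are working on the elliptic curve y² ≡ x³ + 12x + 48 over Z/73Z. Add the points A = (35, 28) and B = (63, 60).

(21, 61)

(35, 28) + (63, 60). λ = (60 - 28)/(63 - 35) ≡ 32/28 mod 73. 28⁻¹ ≡ 60 (mod 73), so λ ≡ 22.
  x = λ² - 35 - 63 = 484 - 98 ≡ 21; y = λ·(35 - 21) - 28 ≡ 61. → (21, 61)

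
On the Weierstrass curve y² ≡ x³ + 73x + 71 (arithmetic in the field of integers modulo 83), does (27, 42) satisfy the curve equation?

no

y² = 42² ≡ 21; x³ + 73x + 71 = 21725 ≡ 62 (mod 83). 21 ≠ 62.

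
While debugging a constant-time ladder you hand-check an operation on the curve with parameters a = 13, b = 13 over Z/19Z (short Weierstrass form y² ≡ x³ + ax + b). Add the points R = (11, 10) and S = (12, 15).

(2, 16)

(11, 10) + (12, 15). λ = (15 - 10)/(12 - 11) ≡ 5/1 mod 19. 1⁻¹ ≡ 1 (mod 19), so λ ≡ 5.
  x = λ² - 11 - 12 = 25 - 23 ≡ 2; y = λ·(11 - 2) - 10 ≡ 16. → (2, 16)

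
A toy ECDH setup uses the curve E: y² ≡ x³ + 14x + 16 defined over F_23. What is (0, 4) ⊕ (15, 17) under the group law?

(0, 4) + (15, 17). λ = (17 - 4)/(15 - 0) ≡ 13/15 mod 23. 15⁻¹ ≡ 20 (mod 23), so λ ≡ 7.
  x = λ² - 0 - 15 = 49 - 15 ≡ 11; y = λ·(0 - 11) - 4 ≡ 11. → (11, 11)

(11, 11)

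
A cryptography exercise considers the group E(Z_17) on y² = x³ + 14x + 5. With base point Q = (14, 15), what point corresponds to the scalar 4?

O

Repeated addition: build up to 4Q.
2Q: tangent at (14, 15): λ = (3·14² + 14)/(2·15) ≡ 7/13. 13⁻¹ ≡ 4 (mod 17), so λ ≡ 7·4 ≡ 11.
  x = λ² - 14 - 14 = 121 - 28 ≡ 8; y = λ·(14 - 8) - 15 ≡ 0. → (8, 0)
3Q: (8, 0) + (14, 15). λ = (15 - 0)/(14 - 8) ≡ 15/6 mod 17. 6⁻¹ ≡ 3 (mod 17) since 6·3 = 18 ≡ 1, so λ ≡ 11.
  x = λ² - 8 - 14 = 121 - 22 ≡ 14; y = λ·(8 - 14) - 0 ≡ 2. → (14, 2)
4Q: (14, 2) + (14, 15): same x and y₁ ≡ -y₂, so the sum is O.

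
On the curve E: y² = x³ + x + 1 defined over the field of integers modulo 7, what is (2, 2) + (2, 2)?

(0, 1)

tangent at (2, 2): λ = (3·2² + 1)/(2·2) ≡ 6/4. 4⁻¹ ≡ 2 (mod 7) since 4·2 = 8 ≡ 1, so λ ≡ 6·2 ≡ 5.
  x = λ² - 2 - 2 = 25 - 4 ≡ 0; y = λ·(2 - 0) - 2 ≡ 1. → (0, 1)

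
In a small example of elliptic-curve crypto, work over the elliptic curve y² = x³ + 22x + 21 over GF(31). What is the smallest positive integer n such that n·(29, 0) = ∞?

2P: (29, 0) + (29, 0): same x and y₁ ≡ -y₂, so the sum is ∞.
2P = ∞, so the order is 2.

2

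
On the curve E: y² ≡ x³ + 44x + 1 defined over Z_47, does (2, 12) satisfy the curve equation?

y² = 12² ≡ 3; x³ + 44x + 1 = 97 ≡ 3 (mod 47). 3 = 3.

yes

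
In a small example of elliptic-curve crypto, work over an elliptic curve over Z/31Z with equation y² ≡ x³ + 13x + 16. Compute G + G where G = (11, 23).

tangent at (11, 23): λ = (3·11² + 13)/(2·23) ≡ 4/15. 15⁻¹ ≡ 29 (mod 31), so λ ≡ 4·29 ≡ 23.
  x = λ² - 11 - 11 = 529 - 22 ≡ 11; y = λ·(11 - 11) - 23 ≡ 8. → (11, 8)

(11, 8)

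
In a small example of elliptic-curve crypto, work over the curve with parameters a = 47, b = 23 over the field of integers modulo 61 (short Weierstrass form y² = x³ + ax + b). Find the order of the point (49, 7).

3

2P: tangent at (49, 7): λ = (3·49² + 47)/(2·7) ≡ 52/14. 14⁻¹ ≡ 48 (mod 61), so λ ≡ 52·48 ≡ 56.
  x = λ² - 49 - 49 = 3136 - 98 ≡ 49; y = λ·(49 - 49) - 7 ≡ 54. → (49, 54)
3P: (49, 54) + (49, 7): same x and y₁ ≡ -y₂, so the sum is ∞.
3P = ∞, so the order is 3.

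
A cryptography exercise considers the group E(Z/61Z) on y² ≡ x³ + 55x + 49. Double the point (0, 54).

(45, 40)

tangent at (0, 54): λ = (3·0² + 55)/(2·54) ≡ 55/47. 47⁻¹ ≡ 13 (mod 61) since 47·13 = 611 ≡ 1, so λ ≡ 55·13 ≡ 44.
  x = λ² - 0 - 0 = 1936 - 0 ≡ 45; y = λ·(0 - 45) - 54 ≡ 40. → (45, 40)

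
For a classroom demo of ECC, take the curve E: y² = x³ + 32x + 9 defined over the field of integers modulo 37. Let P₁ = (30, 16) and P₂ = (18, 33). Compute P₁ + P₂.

(0, 34)

(30, 16) + (18, 33). λ = (33 - 16)/(18 - 30) ≡ 17/25 mod 37. 25⁻¹ ≡ 3 (mod 37), so λ ≡ 14.
  x = λ² - 30 - 18 = 196 - 48 ≡ 0; y = λ·(30 - 0) - 16 ≡ 34. → (0, 34)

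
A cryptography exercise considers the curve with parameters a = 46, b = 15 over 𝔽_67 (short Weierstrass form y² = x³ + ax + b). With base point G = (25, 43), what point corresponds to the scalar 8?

(62, 14)

Repeated addition: build up to 8G.
2G: tangent at (25, 43): λ = (3·25² + 46)/(2·43) ≡ 45/19. 19⁻¹ ≡ 60 (mod 67), so λ ≡ 45·60 ≡ 20.
  x = λ² - 25 - 25 = 400 - 50 ≡ 15; y = λ·(25 - 15) - 43 ≡ 23. → (15, 23)
3G: (15, 23) + (25, 43). λ = (43 - 23)/(25 - 15) ≡ 20/10 mod 67. 10⁻¹ ≡ 47 (mod 67) since 10·47 = 470 ≡ 1, so λ ≡ 2.
  x = λ² - 15 - 25 = 4 - 40 ≡ 31; y = λ·(15 - 31) - 23 ≡ 12. → (31, 12)
4G: (31, 12) + (25, 43). λ = (43 - 12)/(25 - 31) ≡ 31/61 mod 67. 61⁻¹ ≡ 11 (mod 67), so λ ≡ 6.
  x = λ² - 31 - 25 = 36 - 56 ≡ 47; y = λ·(31 - 47) - 12 ≡ 26. → (47, 26)
5G: (47, 26) + (25, 43). λ = (43 - 26)/(25 - 47) ≡ 17/45 mod 67. 45⁻¹ ≡ 3 (mod 67) since 45·3 = 135 ≡ 1, so λ ≡ 51.
  x = λ² - 47 - 25 = 2601 - 72 ≡ 50; y = λ·(47 - 50) - 26 ≡ 22. → (50, 22)
6G: (50, 22) + (25, 43). λ = (43 - 22)/(25 - 50) ≡ 21/42 mod 67. 42⁻¹ ≡ 8 (mod 67) since 42·8 = 336 ≡ 1, so λ ≡ 34.
  x = λ² - 50 - 25 = 1156 - 75 ≡ 9; y = λ·(50 - 9) - 22 ≡ 32. → (9, 32)
7G: (9, 32) + (25, 43). λ = (43 - 32)/(25 - 9) ≡ 11/16 mod 67. 16⁻¹ ≡ 21 (mod 67) since 16·21 = 336 ≡ 1, so λ ≡ 30.
  x = λ² - 9 - 25 = 900 - 34 ≡ 62; y = λ·(9 - 62) - 32 ≡ 53. → (62, 53)
8G: (62, 53) + (25, 43). λ = (43 - 53)/(25 - 62) ≡ 57/30 mod 67. 30⁻¹ ≡ 38 (mod 67), so λ ≡ 22.
  x = λ² - 62 - 25 = 484 - 87 ≡ 62; y = λ·(62 - 62) - 53 ≡ 14. → (62, 14)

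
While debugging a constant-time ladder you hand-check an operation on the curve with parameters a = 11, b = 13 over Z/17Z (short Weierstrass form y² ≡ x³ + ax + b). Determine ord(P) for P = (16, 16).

2P: tangent at (16, 16): λ = (3·16² + 11)/(2·16) ≡ 14/15. 15⁻¹ ≡ 8 (mod 17), so λ ≡ 14·8 ≡ 10.
  x = λ² - 16 - 16 = 100 - 32 ≡ 0; y = λ·(16 - 0) - 16 ≡ 8. → (0, 8)
3P: (0, 8) + (16, 16). λ = (16 - 8)/(16 - 0) ≡ 8/16 mod 17. 16⁻¹ ≡ 16 (mod 17), so λ ≡ 9.
  x = λ² - 0 - 16 = 81 - 16 ≡ 14; y = λ·(0 - 14) - 8 ≡ 2. → (14, 2)
4P: (14, 2) + (16, 16). λ = (16 - 2)/(16 - 14) ≡ 14/2 mod 17. 2⁻¹ ≡ 9 (mod 17) since 2·9 = 18 ≡ 1, so λ ≡ 7.
  x = λ² - 14 - 16 = 49 - 30 ≡ 2; y = λ·(14 - 2) - 2 ≡ 14. → (2, 14)
5P: (2, 14) + (16, 16). λ = (16 - 14)/(16 - 2) ≡ 2/14 mod 17. 14⁻¹ ≡ 11 (mod 17), so λ ≡ 5.
  x = λ² - 2 - 16 = 25 - 18 ≡ 7; y = λ·(2 - 7) - 14 ≡ 12. → (7, 12)
6P: (7, 12) + (16, 16). λ = (16 - 12)/(16 - 7) ≡ 4/9 mod 17. 9⁻¹ ≡ 2 (mod 17), so λ ≡ 8.
  x = λ² - 7 - 16 = 64 - 23 ≡ 7; y = λ·(7 - 7) - 12 ≡ 5. → (7, 5)
7P: (7, 5) + (16, 16). λ = (16 - 5)/(16 - 7) ≡ 11/9 mod 17. 9⁻¹ ≡ 2 (mod 17) since 9·2 = 18 ≡ 1, so λ ≡ 5.
  x = λ² - 7 - 16 = 25 - 23 ≡ 2; y = λ·(7 - 2) - 5 ≡ 3. → (2, 3)
8P: (2, 3) + (16, 16). λ = (16 - 3)/(16 - 2) ≡ 13/14 mod 17. 14⁻¹ ≡ 11 (mod 17) since 14·11 = 154 ≡ 1, so λ ≡ 7.
  x = λ² - 2 - 16 = 49 - 18 ≡ 14; y = λ·(2 - 14) - 3 ≡ 15. → (14, 15)
9P: (14, 15) + (16, 16). λ = (16 - 15)/(16 - 14) ≡ 1/2 mod 17. 2⁻¹ ≡ 9 (mod 17), so λ ≡ 9.
  x = λ² - 14 - 16 = 81 - 30 ≡ 0; y = λ·(14 - 0) - 15 ≡ 9. → (0, 9)
10P: (0, 9) + (16, 16). λ = (16 - 9)/(16 - 0) ≡ 7/16 mod 17. 16⁻¹ ≡ 16 (mod 17), so λ ≡ 10.
  x = λ² - 0 - 16 = 100 - 16 ≡ 16; y = λ·(0 - 16) - 9 ≡ 1. → (16, 1)
11P: (16, 1) + (16, 16): same x and y₁ ≡ -y₂, so the sum is O.
11P = O, so the order is 11.

11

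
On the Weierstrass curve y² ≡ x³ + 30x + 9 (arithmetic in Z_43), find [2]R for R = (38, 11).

(35, 17)

tangent at (38, 11): λ = (3·38² + 30)/(2·11) ≡ 19/22. 22⁻¹ ≡ 2 (mod 43), so λ ≡ 19·2 ≡ 38.
  x = λ² - 38 - 38 = 1444 - 76 ≡ 35; y = λ·(38 - 35) - 11 ≡ 17. → (35, 17)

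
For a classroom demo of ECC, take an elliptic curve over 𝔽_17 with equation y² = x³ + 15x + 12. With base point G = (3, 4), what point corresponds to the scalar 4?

(8, 7)

Repeated addition: build up to 4G.
2G: tangent at (3, 4): λ = (3·3² + 15)/(2·4) ≡ 8/8. 8⁻¹ ≡ 15 (mod 17) since 8·15 = 120 ≡ 1, so λ ≡ 8·15 ≡ 1.
  x = λ² - 3 - 3 = 1 - 6 ≡ 12; y = λ·(3 - 12) - 4 ≡ 4. → (12, 4)
3G: (12, 4) + (3, 4). λ = (4 - 4)/(3 - 12) ≡ 0/8 mod 17. 8⁻¹ ≡ 15 (mod 17) since 8·15 = 120 ≡ 1, so λ ≡ 0.
  x = λ² - 12 - 3 = 0 - 15 ≡ 2; y = λ·(12 - 2) - 4 ≡ 13. → (2, 13)
4G: (2, 13) + (3, 4). λ = (4 - 13)/(3 - 2) ≡ 8/1 mod 17. 1⁻¹ ≡ 1 (mod 17) since 1·1 = 1 ≡ 1, so λ ≡ 8.
  x = λ² - 2 - 3 = 64 - 5 ≡ 8; y = λ·(2 - 8) - 13 ≡ 7. → (8, 7)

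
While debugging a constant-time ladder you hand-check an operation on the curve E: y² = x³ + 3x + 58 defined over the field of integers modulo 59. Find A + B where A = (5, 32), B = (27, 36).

(5, 32) + (27, 36). λ = (36 - 32)/(27 - 5) ≡ 4/22 mod 59. 22⁻¹ ≡ 51 (mod 59), so λ ≡ 27.
  x = λ² - 5 - 27 = 729 - 32 ≡ 48; y = λ·(5 - 48) - 32 ≡ 46. → (48, 46)

(48, 46)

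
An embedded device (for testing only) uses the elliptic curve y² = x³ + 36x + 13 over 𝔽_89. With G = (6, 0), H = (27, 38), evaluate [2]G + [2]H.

(84, 8)

First 2G:
Repeated addition: build up to 2G.
2G: (6, 0) + (6, 0): same x and y₁ ≡ -y₂, so the sum is ∞.
2G = ∞.
Next 2H:
Repeated addition: build up to 2H.
2H: tangent at (27, 38): λ = (3·27² + 36)/(2·38) ≡ 87/76. 76⁻¹ ≡ 41 (mod 89), so λ ≡ 87·41 ≡ 7.
  x = λ² - 27 - 27 = 49 - 54 ≡ 84; y = λ·(27 - 84) - 38 ≡ 8. → (84, 8)
2H = (84, 8).
Finally 2G + 2H:
∞ + (84, 8) = (84, 8) (identity).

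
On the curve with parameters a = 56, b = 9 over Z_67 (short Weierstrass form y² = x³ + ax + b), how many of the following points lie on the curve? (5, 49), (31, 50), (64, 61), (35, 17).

1

(5, 49): 49² ≡ 56, rhs ≡ 12 → off.
(31, 50): 50² ≡ 21, rhs ≡ 46 → off.
(64, 61): 61² ≡ 36, rhs ≡ 15 → off.
(35, 17): 17² ≡ 21, rhs ≡ 21 → on.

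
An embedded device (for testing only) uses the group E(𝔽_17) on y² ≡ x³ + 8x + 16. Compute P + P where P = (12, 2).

tangent at (12, 2): λ = (3·12² + 8)/(2·2) ≡ 15/4. 4⁻¹ ≡ 13 (mod 17), so λ ≡ 15·13 ≡ 8.
  x = λ² - 12 - 12 = 64 - 24 ≡ 6; y = λ·(12 - 6) - 2 ≡ 12. → (6, 12)

(6, 12)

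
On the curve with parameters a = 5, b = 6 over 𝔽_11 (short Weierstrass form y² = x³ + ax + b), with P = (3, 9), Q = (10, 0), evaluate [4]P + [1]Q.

(1, 1)

First 4P:
Repeated addition: build up to 4P.
2P: tangent at (3, 9): λ = (3·3² + 5)/(2·9) ≡ 10/7. 7⁻¹ ≡ 8 (mod 11), so λ ≡ 10·8 ≡ 3.
  x = λ² - 3 - 3 = 9 - 6 ≡ 3; y = λ·(3 - 3) - 9 ≡ 2. → (3, 2)
3P: (3, 2) + (3, 9): same x and y₁ ≡ -y₂, so the sum is O.
4P: O + (3, 9) = (3, 9) (identity).
4P = (3, 9).
Finally 4P + Q:
(3, 9) + (10, 0). λ = (0 - 9)/(10 - 3) ≡ 2/7 mod 11. 7⁻¹ ≡ 8 (mod 11), so λ ≡ 5.
  x = λ² - 3 - 10 = 25 - 13 ≡ 1; y = λ·(3 - 1) - 9 ≡ 1. → (1, 1)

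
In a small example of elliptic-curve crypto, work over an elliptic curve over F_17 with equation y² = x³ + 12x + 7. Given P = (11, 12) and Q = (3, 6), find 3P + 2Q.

First 3P:
Repeated addition: build up to 3P.
2P: tangent at (11, 12): λ = (3·11² + 12)/(2·12) ≡ 1/7. 7⁻¹ ≡ 5 (mod 17), so λ ≡ 1·5 ≡ 5.
  x = λ² - 11 - 11 = 25 - 22 ≡ 3; y = λ·(11 - 3) - 12 ≡ 11. → (3, 11)
3P: (3, 11) + (11, 12). λ = (12 - 11)/(11 - 3) ≡ 1/8 mod 17. 8⁻¹ ≡ 15 (mod 17), so λ ≡ 15.
  x = λ² - 3 - 11 = 225 - 14 ≡ 7; y = λ·(3 - 7) - 11 ≡ 14. → (7, 14)
3P = (7, 14).
Next 2Q:
Repeated addition: build up to 2Q.
2Q: tangent at (3, 6): λ = (3·3² + 12)/(2·6) ≡ 5/12. 12⁻¹ ≡ 10 (mod 17), so λ ≡ 5·10 ≡ 16.
  x = λ² - 3 - 3 = 256 - 6 ≡ 12; y = λ·(3 - 12) - 6 ≡ 3. → (12, 3)
2Q = (12, 3).
Finally 3P + 2Q:
(7, 14) + (12, 3). λ = (3 - 14)/(12 - 7) ≡ 6/5 mod 17. 5⁻¹ ≡ 7 (mod 17), so λ ≡ 8.
  x = λ² - 7 - 12 = 64 - 19 ≡ 11; y = λ·(7 - 11) - 14 ≡ 5. → (11, 5)

(11, 5)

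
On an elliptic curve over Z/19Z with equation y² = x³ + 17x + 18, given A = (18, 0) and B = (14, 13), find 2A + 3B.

First 2A:
Repeated addition: build up to 2A.
2A: (18, 0) + (18, 0): same x and y₁ ≡ -y₂, so the sum is 𝒪.
2A = 𝒪.
Next 3B:
Repeated addition: build up to 3B.
2B: tangent at (14, 13): λ = (3·14² + 17)/(2·13) ≡ 16/7. 7⁻¹ ≡ 11 (mod 19) since 7·11 = 77 ≡ 1, so λ ≡ 16·11 ≡ 5.
  x = λ² - 14 - 14 = 25 - 28 ≡ 16; y = λ·(14 - 16) - 13 ≡ 15. → (16, 15)
3B: (16, 15) + (14, 13). λ = (13 - 15)/(14 - 16) ≡ 17/17 mod 19. 17⁻¹ ≡ 9 (mod 19), so λ ≡ 1.
  x = λ² - 16 - 14 = 1 - 30 ≡ 9; y = λ·(16 - 9) - 15 ≡ 11. → (9, 11)
3B = (9, 11).
Finally 2A + 3B:
𝒪 + (9, 11) = (9, 11) (identity).

(9, 11)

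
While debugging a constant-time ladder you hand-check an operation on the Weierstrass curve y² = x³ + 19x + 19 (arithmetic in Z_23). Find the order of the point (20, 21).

5

2P: tangent at (20, 21): λ = (3·20² + 19)/(2·21) ≡ 0/19. 19⁻¹ ≡ 17 (mod 23), so λ ≡ 0·17 ≡ 0.
  x = λ² - 20 - 20 = 0 - 40 ≡ 6; y = λ·(20 - 6) - 21 ≡ 2. → (6, 2)
3P: (6, 2) + (20, 21). λ = (21 - 2)/(20 - 6) ≡ 19/14 mod 23. 14⁻¹ ≡ 5 (mod 23), so λ ≡ 3.
  x = λ² - 6 - 20 = 9 - 26 ≡ 6; y = λ·(6 - 6) - 2 ≡ 21. → (6, 21)
4P: (6, 21) + (20, 21). λ = (21 - 21)/(20 - 6) ≡ 0/14 mod 23. 14⁻¹ ≡ 5 (mod 23), so λ ≡ 0.
  x = λ² - 6 - 20 = 0 - 26 ≡ 20; y = λ·(6 - 20) - 21 ≡ 2. → (20, 2)
5P: (20, 2) + (20, 21): same x and y₁ ≡ -y₂, so the sum is O.
5P = O, so the order is 5.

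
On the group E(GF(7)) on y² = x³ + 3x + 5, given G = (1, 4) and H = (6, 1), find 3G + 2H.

First 3G:
Repeated addition: build up to 3G.
2G: tangent at (1, 4): λ = (3·1² + 3)/(2·4) ≡ 6/1. 1⁻¹ ≡ 1 (mod 7), so λ ≡ 6·1 ≡ 6.
  x = λ² - 1 - 1 = 36 - 2 ≡ 6; y = λ·(1 - 6) - 4 ≡ 1. → (6, 1)
3G: (6, 1) + (1, 4). λ = (4 - 1)/(1 - 6) ≡ 3/2 mod 7. 2⁻¹ ≡ 4 (mod 7), so λ ≡ 5.
  x = λ² - 6 - 1 = 25 - 7 ≡ 4; y = λ·(6 - 4) - 1 ≡ 2. → (4, 2)
3G = (4, 2).
Next 2H:
Repeated addition: build up to 2H.
2H: tangent at (6, 1): λ = (3·6² + 3)/(2·1) ≡ 6/2. 2⁻¹ ≡ 4 (mod 7) since 2·4 = 8 ≡ 1, so λ ≡ 6·4 ≡ 3.
  x = λ² - 6 - 6 = 9 - 12 ≡ 4; y = λ·(6 - 4) - 1 ≡ 5. → (4, 5)
2H = (4, 5).
Finally 3G + 2H:
(4, 2) + (4, 5): same x and y₁ ≡ -y₂, so the sum is 𝒪.

O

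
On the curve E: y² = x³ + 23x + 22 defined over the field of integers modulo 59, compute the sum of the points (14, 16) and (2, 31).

(14, 16) + (2, 31). λ = (31 - 16)/(2 - 14) ≡ 15/47 mod 59. 47⁻¹ ≡ 54 (mod 59), so λ ≡ 43.
  x = λ² - 14 - 2 = 1849 - 16 ≡ 4; y = λ·(14 - 4) - 16 ≡ 1. → (4, 1)

(4, 1)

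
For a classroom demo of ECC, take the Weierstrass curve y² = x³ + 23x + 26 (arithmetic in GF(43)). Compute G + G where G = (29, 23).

tangent at (29, 23): λ = (3·29² + 23)/(2·23) ≡ 9/3. 3⁻¹ ≡ 29 (mod 43), so λ ≡ 9·29 ≡ 3.
  x = λ² - 29 - 29 = 9 - 58 ≡ 37; y = λ·(29 - 37) - 23 ≡ 39. → (37, 39)

(37, 39)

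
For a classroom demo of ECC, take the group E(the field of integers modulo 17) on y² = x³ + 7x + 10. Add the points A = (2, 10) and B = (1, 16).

(2, 10) + (1, 16). λ = (16 - 10)/(1 - 2) ≡ 6/16 mod 17. 16⁻¹ ≡ 16 (mod 17) since 16·16 = 256 ≡ 1, so λ ≡ 11.
  x = λ² - 2 - 1 = 121 - 3 ≡ 16; y = λ·(2 - 16) - 10 ≡ 6. → (16, 6)

(16, 6)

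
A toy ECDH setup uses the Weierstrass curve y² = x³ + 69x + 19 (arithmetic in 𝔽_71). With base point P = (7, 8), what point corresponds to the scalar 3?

(38, 43)

Repeated addition: build up to 3P.
2P: tangent at (7, 8): λ = (3·7² + 69)/(2·8) ≡ 3/16. 16⁻¹ ≡ 40 (mod 71), so λ ≡ 3·40 ≡ 49.
  x = λ² - 7 - 7 = 2401 - 14 ≡ 44; y = λ·(7 - 44) - 8 ≡ 25. → (44, 25)
3P: (44, 25) + (7, 8). λ = (8 - 25)/(7 - 44) ≡ 54/34 mod 71. 34⁻¹ ≡ 23 (mod 71), so λ ≡ 35.
  x = λ² - 44 - 7 = 1225 - 51 ≡ 38; y = λ·(44 - 38) - 25 ≡ 43. → (38, 43)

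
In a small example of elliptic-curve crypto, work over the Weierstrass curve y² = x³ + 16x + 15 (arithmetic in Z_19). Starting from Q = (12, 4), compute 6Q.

Repeated addition: build up to 6Q.
2Q: tangent at (12, 4): λ = (3·12² + 16)/(2·4) ≡ 11/8. 8⁻¹ ≡ 12 (mod 19), so λ ≡ 11·12 ≡ 18.
  x = λ² - 12 - 12 = 324 - 24 ≡ 15; y = λ·(12 - 15) - 4 ≡ 18. → (15, 18)
3Q: (15, 18) + (12, 4). λ = (4 - 18)/(12 - 15) ≡ 5/16 mod 19. 16⁻¹ ≡ 6 (mod 19) since 16·6 = 96 ≡ 1, so λ ≡ 11.
  x = λ² - 15 - 12 = 121 - 27 ≡ 18; y = λ·(15 - 18) - 18 ≡ 6. → (18, 6)
4Q: (18, 6) + (12, 4). λ = (4 - 6)/(12 - 18) ≡ 17/13 mod 19. 13⁻¹ ≡ 3 (mod 19), so λ ≡ 13.
  x = λ² - 18 - 12 = 169 - 30 ≡ 6; y = λ·(18 - 6) - 6 ≡ 17. → (6, 17)
5Q: (6, 17) + (12, 4). λ = (4 - 17)/(12 - 6) ≡ 6/6 mod 19. 6⁻¹ ≡ 16 (mod 19), so λ ≡ 1.
  x = λ² - 6 - 12 = 1 - 18 ≡ 2; y = λ·(6 - 2) - 17 ≡ 6. → (2, 6)
6Q: (2, 6) + (12, 4). λ = (4 - 6)/(12 - 2) ≡ 17/10 mod 19. 10⁻¹ ≡ 2 (mod 19) since 10·2 = 20 ≡ 1, so λ ≡ 15.
  x = λ² - 2 - 12 = 225 - 14 ≡ 2; y = λ·(2 - 2) - 6 ≡ 13. → (2, 13)

(2, 13)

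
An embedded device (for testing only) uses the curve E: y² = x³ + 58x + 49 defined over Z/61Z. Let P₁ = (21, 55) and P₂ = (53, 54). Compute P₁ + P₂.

(21, 55) + (53, 54). λ = (54 - 55)/(53 - 21) ≡ 60/32 mod 61. 32⁻¹ ≡ 21 (mod 61), so λ ≡ 40.
  x = λ² - 21 - 53 = 1600 - 74 ≡ 1; y = λ·(21 - 1) - 55 ≡ 13. → (1, 13)

(1, 13)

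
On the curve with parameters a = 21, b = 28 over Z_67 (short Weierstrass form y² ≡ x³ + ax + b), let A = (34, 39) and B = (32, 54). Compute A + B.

(7, 60)

(34, 39) + (32, 54). λ = (54 - 39)/(32 - 34) ≡ 15/65 mod 67. 65⁻¹ ≡ 33 (mod 67), so λ ≡ 26.
  x = λ² - 34 - 32 = 676 - 66 ≡ 7; y = λ·(34 - 7) - 39 ≡ 60. → (7, 60)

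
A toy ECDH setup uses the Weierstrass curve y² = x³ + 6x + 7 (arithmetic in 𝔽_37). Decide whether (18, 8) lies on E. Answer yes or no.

yes

y² = 8² ≡ 27; x³ + 6x + 7 = 5947 ≡ 27 (mod 37). 27 = 27.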